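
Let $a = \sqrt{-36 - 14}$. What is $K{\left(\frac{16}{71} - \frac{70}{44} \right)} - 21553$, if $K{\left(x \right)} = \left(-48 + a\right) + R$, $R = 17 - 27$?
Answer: $-21611 + 5 i \sqrt{2} \approx -21611.0 + 7.0711 i$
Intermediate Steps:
$R = -10$ ($R = 17 - 27 = -10$)
$a = 5 i \sqrt{2}$ ($a = \sqrt{-50} = 5 i \sqrt{2} \approx 7.0711 i$)
$K{\left(x \right)} = -58 + 5 i \sqrt{2}$ ($K{\left(x \right)} = \left(-48 + 5 i \sqrt{2}\right) - 10 = -58 + 5 i \sqrt{2}$)
$K{\left(\frac{16}{71} - \frac{70}{44} \right)} - 21553 = \left(-58 + 5 i \sqrt{2}\right) - 21553 = -21611 + 5 i \sqrt{2}$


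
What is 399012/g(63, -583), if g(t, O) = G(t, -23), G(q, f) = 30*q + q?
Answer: 133004/651 ≈ 204.31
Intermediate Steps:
G(q, f) = 31*q
g(t, O) = 31*t
399012/g(63, -583) = 399012/((31*63)) = 399012/1953 = 399012*(1/1953) = 133004/651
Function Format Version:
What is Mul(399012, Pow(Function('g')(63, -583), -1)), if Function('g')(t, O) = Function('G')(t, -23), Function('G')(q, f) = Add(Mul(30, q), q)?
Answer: Rational(133004, 651) ≈ 204.31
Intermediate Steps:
Function('G')(q, f) = Mul(31, q)
Function('g')(t, O) = Mul(31, t)
Mul(399012, Pow(Function('g')(63, -583), -1)) = Mul(399012, Pow(Mul(31, 63), -1)) = Mul(399012, Pow(1953, -1)) = Mul(399012, Rational(1, 1953)) = Rational(133004, 651)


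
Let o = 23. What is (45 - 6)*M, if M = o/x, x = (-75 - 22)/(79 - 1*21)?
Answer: -52026/97 ≈ -536.35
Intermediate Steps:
x = -97/58 (x = -97/(79 - 21) = -97/58 ≈ -1.6724)
M = -1334/97 (M = 23/(-97/58) = 23*(-58/97) = -1334/97 ≈ -13.753)
(45 - 6)*M = (45 - 6)*(-1334/97) = 39*(-1334/97) = -52026/97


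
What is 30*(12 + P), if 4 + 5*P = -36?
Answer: 120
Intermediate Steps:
P = -8 (P = -⅘ + (⅕)*(-36) = -⅘ - 36/5 = -8)
30*(12 + P) = 30*(12 - 8) = 30*4 = 120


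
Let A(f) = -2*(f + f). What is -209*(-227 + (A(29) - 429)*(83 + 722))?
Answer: 91740968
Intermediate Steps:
A(f) = -4*f
-209*(-227 + (A(29) - 429)*(83 + 722)) = -209*(-227 + (-4*29 - 429)*(83 + 722)) = -209*(-227 + (-116 - 429)*805) = -209*(-227 - 545*805) = -209*(-227 - 438725) = -209*(-438952) = 91740968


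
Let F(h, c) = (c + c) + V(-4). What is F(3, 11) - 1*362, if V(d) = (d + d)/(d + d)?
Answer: -339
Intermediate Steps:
V(d) = 1 (V(d) = (2*d)/((2*d)) = (2*d)*(1/(2*d)) = 1)
F(h, c) = 1 + 2*c (F(h, c) = (c + c) + 1 = 2*c + 1 = 1 + 2*c)
F(3, 11) - 1*362 = (1 + 2*11) - 1*362 = (1 + 22) - 362 = 23 - 362 = -339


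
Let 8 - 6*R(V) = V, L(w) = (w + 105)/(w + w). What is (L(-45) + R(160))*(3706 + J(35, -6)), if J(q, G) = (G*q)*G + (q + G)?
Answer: -129870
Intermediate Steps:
L(w) = (105 + w)/(2*w) (L(w) = (105 + w)/((2*w)) = (105 + w)*(1/(2*w)) = (105 + w)/(2*w))
R(V) = 4/3 - V/6
J(q, G) = G + q + q*G² (J(q, G) = q*G² + (G + q) = G + q + q*G²)
(L(-45) + R(160))*(3706 + J(35, -6)) = ((½)*(105 - 45)/(-45) + (4/3 - ⅙*160))*(3706 + (-6 + 35 + 35*(-6)²)) = ((½)*(-1/45)*60 + (4/3 - 80/3))*(3706 + (-6 + 35 + 35*36)) = (-⅔ - 76/3)*(3706 + (-6 + 35 + 1260)) = -26*(3706 + 1289) = -26*4995 = -129870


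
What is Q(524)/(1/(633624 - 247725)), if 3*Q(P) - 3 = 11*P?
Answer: 741826511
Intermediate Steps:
Q(P) = 1 + 11*P/3 (Q(P) = 1 + (11*P)/3 = 1 + 11*P/3)
Q(524)/(1/(633624 - 247725)) = (1 + (11/3)*524)/(1/(633624 - 247725)) = (1 + 5764/3)/(1/385899) = 5767/(3*(1/385899)) = (5767/3)*385899 = 741826511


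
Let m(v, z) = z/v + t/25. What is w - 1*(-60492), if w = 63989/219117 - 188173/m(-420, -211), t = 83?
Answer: 19810001635831/1758852159 ≈ 11263.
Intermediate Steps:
m(v, z) = 83/25 + z/v (m(v, z) = z/v + 83/25 = 83/25 + z/v)
w = -86586483166397/1758852159 (w = 63989/219117 - 188173/(83/25 - 211/(-420)) = 63989*(1/219117) - 188173/(83/25 - 211*(-1/420)) = 63989/219117 - 188173/(83/25 + 211/420) = 63989/219117 - 188173/8027/2100 = 63989/219117 - 188173*2100/8027 = 63989/219117 - 395163300/8027 = -86586483166397/1758852159 ≈ -49229.)
w - 1*(-60492) = -86586483166397/1758852159 - 1*(-60492) = -86586483166397/1758852159 + 60492 = 19810001635831/1758852159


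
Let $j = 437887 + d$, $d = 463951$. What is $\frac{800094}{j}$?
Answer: $\frac{400047}{450919} \approx 0.88718$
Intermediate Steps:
$j = 901838$ ($j = 437887 + 463951 = 901838$)
$\frac{800094}{j} = \frac{800094}{901838} = 800094 \cdot \frac{1}{901838} = \frac{400047}{450919}$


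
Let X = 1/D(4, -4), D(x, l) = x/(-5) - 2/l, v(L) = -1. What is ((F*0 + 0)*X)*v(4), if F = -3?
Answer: 0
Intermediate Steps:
D(x, l) = -2/l - x/5 (D(x, l) = x*(-1/5) - 2/l = -x/5 - 2/l = -2/l - x/5)
X = -10/3 (X = 1/(-2/(-4) - 1/5*4) = 1/(-2*(-1/4) - 4/5) = 1/(1/2 - 4/5) = 1/(-3/10) = -10/3 ≈ -3.3333)
((F*0 + 0)*X)*v(4) = ((-3*0 + 0)*(-10/3))*(-1) = ((0 + 0)*(-10/3))*(-1) = (0*(-10/3))*(-1) = 0*(-1) = 0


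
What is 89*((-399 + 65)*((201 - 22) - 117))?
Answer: -1843012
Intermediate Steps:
89*((-399 + 65)*((201 - 22) - 117)) = 89*(-334*(179 - 117)) = 89*(-334*62) = 89*(-20708) = -1843012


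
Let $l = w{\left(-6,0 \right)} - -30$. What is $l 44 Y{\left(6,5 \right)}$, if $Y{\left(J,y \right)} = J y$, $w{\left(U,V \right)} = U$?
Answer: $31680$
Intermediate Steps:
$l = 24$ ($l = -6 - -30 = -6 + 30 = 24$)
$l 44 Y{\left(6,5 \right)} = 24 \cdot 44 \cdot 6 \cdot 5 = 1056 \cdot 30 = 31680$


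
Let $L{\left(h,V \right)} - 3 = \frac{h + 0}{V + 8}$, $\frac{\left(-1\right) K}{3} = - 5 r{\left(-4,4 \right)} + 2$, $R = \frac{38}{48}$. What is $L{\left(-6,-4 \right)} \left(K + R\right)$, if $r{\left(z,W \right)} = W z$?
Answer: $- \frac{5885}{16} \approx -367.81$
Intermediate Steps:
$R = \frac{19}{24}$ ($R = 38 \cdot \frac{1}{48} = \frac{19}{24} \approx 0.79167$)
$K = -246$ ($K = - 3 \left(- 5 \cdot 4 \left(-4\right) + 2\right) = - 3 \left(\left(-5\right) \left(-16\right) + 2\right) = - 3 \left(80 + 2\right) = \left(-3\right) 82 = -246$)
$L{\left(h,V \right)} = 3 + \frac{h}{8 + V}$ ($L{\left(h,V \right)} = 3 + \frac{h + 0}{V + 8} = 3 + \frac{h}{8 + V}$)
$L{\left(-6,-4 \right)} \left(K + R\right) = \frac{24 - 6 + 3 \left(-4\right)}{8 - 4} \left(-246 + \frac{19}{24}\right) = \frac{24 - 6 - 12}{4} \left(- \frac{5885}{24}\right) = \frac{1}{4} \cdot 6 \left(- \frac{5885}{24}\right) = \frac{3}{2} \left(- \frac{5885}{24}\right) = - \frac{5885}{16}$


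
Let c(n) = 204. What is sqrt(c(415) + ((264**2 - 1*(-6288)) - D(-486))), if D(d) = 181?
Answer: 17*sqrt(263) ≈ 275.69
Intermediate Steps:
sqrt(c(415) + ((264**2 - 1*(-6288)) - D(-486))) = sqrt(204 + ((264**2 - 1*(-6288)) - 1*181)) = sqrt(204 + ((69696 + 6288) - 181)) = sqrt(204 + (75984 - 181)) = sqrt(204 + 75803) = sqrt(76007) = 17*sqrt(263)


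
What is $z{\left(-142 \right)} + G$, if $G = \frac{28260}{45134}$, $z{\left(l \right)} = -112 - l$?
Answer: $\frac{691140}{22567} \approx 30.626$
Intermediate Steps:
$G = \frac{14130}{22567}$ ($G = 28260 \cdot \frac{1}{45134} = \frac{14130}{22567} \approx 0.62614$)
$z{\left(-142 \right)} + G = \left(-112 - -142\right) + \frac{14130}{22567} = \left(-112 + 142\right) + \frac{14130}{22567} = 30 + \frac{14130}{22567} = \frac{691140}{22567}$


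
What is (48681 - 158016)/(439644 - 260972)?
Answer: -109335/178672 ≈ -0.61193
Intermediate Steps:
(48681 - 158016)/(439644 - 260972) = -109335/178672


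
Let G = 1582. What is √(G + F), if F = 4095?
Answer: √5677 ≈ 75.346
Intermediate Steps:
√(G + F) = √(1582 + 4095) = √5677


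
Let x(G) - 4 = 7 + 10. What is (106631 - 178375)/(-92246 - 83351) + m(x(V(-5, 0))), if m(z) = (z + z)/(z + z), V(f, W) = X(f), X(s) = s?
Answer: 247341/175597 ≈ 1.4086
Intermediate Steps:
V(f, W) = f
x(G) = 21 (x(G) = 4 + (7 + 10) = 4 + 17 = 21)
m(z) = 1 (m(z) = (2*z)/((2*z)) = (2*z)*(1/(2*z)) = 1)
(106631 - 178375)/(-92246 - 83351) + m(x(V(-5, 0))) = (106631 - 178375)/(-92246 - 83351) + 1 = -71744/(-175597) + 1 = -71744*(-1/175597) + 1 = 71744/175597 + 1 = 247341/175597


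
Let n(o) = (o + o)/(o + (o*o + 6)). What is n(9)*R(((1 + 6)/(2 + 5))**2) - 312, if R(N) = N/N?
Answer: -4989/16 ≈ -311.81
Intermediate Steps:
n(o) = 2*o/(6 + o + o**2) (n(o) = (2*o)/(o + (o**2 + 6)) = (2*o)/(o + (6 + o**2)) = (2*o)/(6 + o + o**2) = 2*o/(6 + o + o**2))
R(N) = 1
n(9)*R(((1 + 6)/(2 + 5))**2) - 312 = (2*9/(6 + 9 + 9**2))*1 - 312 = (2*9/(6 + 9 + 81))*1 - 312 = (2*9/96)*1 - 312 = (2*9*(1/96))*1 - 312 = (3/16)*1 - 312 = 3/16 - 312 = -4989/16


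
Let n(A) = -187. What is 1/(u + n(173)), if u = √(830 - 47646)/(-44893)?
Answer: -34261484633/6406897630627 + 179572*I*√2926/70475873936897 ≈ -0.0053476 + 1.3783e-7*I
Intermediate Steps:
u = -4*I*√2926/44893 (u = √(-46816)*(-1/44893) = (4*I*√2926)*(-1/44893) = -4*I*√2926/44893 ≈ -0.0048197*I)
1/(u + n(173)) = 1/(-4*I*√2926/44893 - 187) = 1/(-187 - 4*I*√2926/44893)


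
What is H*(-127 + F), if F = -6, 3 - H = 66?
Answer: 8379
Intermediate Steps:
H = -63 (H = 3 - 1*66 = 3 - 66 = -63)
H*(-127 + F) = -63*(-127 - 6) = -63*(-133) = 8379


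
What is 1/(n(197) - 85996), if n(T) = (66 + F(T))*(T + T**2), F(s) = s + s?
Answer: 1/17856764 ≈ 5.6001e-8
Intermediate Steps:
F(s) = 2*s
n(T) = (66 + 2*T)*(T + T**2)
1/(n(197) - 85996) = 1/(2*197*(33 + 197**2 + 34*197) - 85996) = 1/(2*197*(33 + 38809 + 6698) - 85996) = 1/(2*197*45540 - 85996) = 1/(17942760 - 85996) = 1/17856764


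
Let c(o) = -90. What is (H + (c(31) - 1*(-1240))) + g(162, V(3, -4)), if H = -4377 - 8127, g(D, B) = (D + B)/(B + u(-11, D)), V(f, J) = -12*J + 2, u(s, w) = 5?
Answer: -624258/55 ≈ -11350.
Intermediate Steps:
V(f, J) = 2 - 12*J
g(D, B) = (B + D)/(5 + B) (g(D, B) = (D + B)/(B + 5) = (B + D)/(5 + B))
H = -12504
(H + (c(31) - 1*(-1240))) + g(162, V(3, -4)) = (-12504 + (-90 - 1*(-1240))) + ((2 - 12*(-4)) + 162)/(5 + (2 - 12*(-4))) = (-12504 + (-90 + 1240)) + ((2 + 48) + 162)/(5 + (2 + 48)) = (-12504 + 1150) + (50 + 162)/(5 + 50) = -11354 + 212/55 = -624258/55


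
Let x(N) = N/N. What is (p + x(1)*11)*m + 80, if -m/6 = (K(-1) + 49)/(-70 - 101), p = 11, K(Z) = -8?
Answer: 6364/57 ≈ 111.65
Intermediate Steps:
x(N) = 1
m = 82/57 (m = -6*(-8 + 49)/(-70 - 101) = -246/(-171) = -246*(-1)/171 = -6*(-41/171) = 82/57 ≈ 1.4386)
(p + x(1)*11)*m + 80 = (11 + 1*11)*(82/57) + 80 = (11 + 11)*(82/57) + 80 = 22*(82/57) + 80 = 1804/57 + 80 = 6364/57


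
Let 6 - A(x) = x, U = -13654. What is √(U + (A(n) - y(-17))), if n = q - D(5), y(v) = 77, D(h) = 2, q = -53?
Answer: I*√13670 ≈ 116.92*I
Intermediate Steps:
n = -55 (n = -53 - 1*2 = -53 - 2 = -55)
A(x) = 6 - x
√(U + (A(n) - y(-17))) = √(-13654 + ((6 - 1*(-55)) - 1*77)) = √(-13654 + ((6 + 55) - 77)) = √(-13654 + (61 - 77)) = √(-13654 - 16) = √(-13670) = I*√13670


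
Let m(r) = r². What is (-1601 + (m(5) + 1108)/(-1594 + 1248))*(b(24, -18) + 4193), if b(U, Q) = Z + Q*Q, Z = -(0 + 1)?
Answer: -1253368382/173 ≈ -7.2449e+6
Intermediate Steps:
Z = -1 (Z = -1*1 = -1)
b(U, Q) = -1 + Q² (b(U, Q) = -1 + Q*Q = -1 + Q²)
(-1601 + (m(5) + 1108)/(-1594 + 1248))*(b(24, -18) + 4193) = (-1601 + (5² + 1108)/(-1594 + 1248))*((-1 + (-18)²) + 4193) = (-1601 + (25 + 1108)/(-346))*((-1 + 324) + 4193) = (-1601 + 1133*(-1/346))*(323 + 4193) = (-1601 - 1133/346)*4516 = -555079/346*4516 = -1253368382/173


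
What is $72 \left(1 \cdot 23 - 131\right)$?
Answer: $-7776$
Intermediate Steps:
$72 \left(1 \cdot 23 - 131\right) = 72 \left(23 - 131\right) = 72 \left(-108\right) = -7776$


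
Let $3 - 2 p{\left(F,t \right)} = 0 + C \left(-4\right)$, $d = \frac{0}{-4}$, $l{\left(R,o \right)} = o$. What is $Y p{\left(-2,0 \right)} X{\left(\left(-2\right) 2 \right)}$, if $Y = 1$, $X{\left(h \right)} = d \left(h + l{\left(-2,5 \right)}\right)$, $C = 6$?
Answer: $0$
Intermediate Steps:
$d = 0$ ($d = 0 \left(- \frac{1}{4}\right) = 0$)
$X{\left(h \right)} = 0$ ($X{\left(h \right)} = 0 \left(h + 5\right) = 0 \left(5 + h\right) = 0$)
$p{\left(F,t \right)} = \frac{27}{2}$ ($p{\left(F,t \right)} = \frac{3}{2} - \frac{0 + 6 \left(-4\right)}{2} = \frac{3}{2} - \frac{0 - 24}{2} = \frac{3}{2} - -12 = \frac{3}{2} + 12 = \frac{27}{2}$)
$Y p{\left(-2,0 \right)} X{\left(\left(-2\right) 2 \right)} = 1 \cdot \frac{27}{2} \cdot 0 = \frac{27}{2} \cdot 0 = 0$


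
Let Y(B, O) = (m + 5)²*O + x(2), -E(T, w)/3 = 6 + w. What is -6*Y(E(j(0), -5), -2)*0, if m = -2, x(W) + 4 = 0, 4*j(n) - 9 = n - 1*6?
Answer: 0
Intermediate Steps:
j(n) = ¾ + n/4 (j(n) = 9/4 + (n - 1*6)/4 = 9/4 + (n - 6)/4 = 9/4 + (-6 + n)/4 = 9/4 + (-3/2 + n/4) = ¾ + n/4)
x(W) = -4 (x(W) = -4 + 0 = -4)
E(T, w) = -18 - 3*w (E(T, w) = -3*(6 + w) = -18 - 3*w)
Y(B, O) = -4 + 9*O (Y(B, O) = (-2 + 5)²*O - 4 = 3²*O - 4 = 9*O - 4 = -4 + 9*O)
-6*Y(E(j(0), -5), -2)*0 = -6*(-4 + 9*(-2))*0 = -6*(-4 - 18)*0 = -6*(-22)*0 = 132*0 = 0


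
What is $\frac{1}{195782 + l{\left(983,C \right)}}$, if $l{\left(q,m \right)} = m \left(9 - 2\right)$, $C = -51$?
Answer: $\frac{1}{195425} \approx 5.1171 \cdot 10^{-6}$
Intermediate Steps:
$l{\left(q,m \right)} = 7 m$ ($l{\left(q,m \right)} = m 7 = 7 m$)
$\frac{1}{195782 + l{\left(983,C \right)}} = \frac{1}{195782 + 7 \left(-51\right)} = \frac{1}{195782 - 357} = \frac{1}{195425}$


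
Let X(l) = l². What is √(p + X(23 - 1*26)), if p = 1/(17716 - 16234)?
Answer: √19768398/1482 ≈ 3.0001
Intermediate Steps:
p = 1/1482 ≈ 0.00067476
√(p + X(23 - 1*26)) = √(1/1482 + (23 - 1*26)²) = √(1/1482 + (23 - 26)²) = √(1/1482 + (-3)²) = √(1/1482 + 9) = √(13339/1482) = √19768398/1482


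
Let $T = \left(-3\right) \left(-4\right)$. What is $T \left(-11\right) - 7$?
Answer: $-139$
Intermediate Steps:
$T = 12$
$T \left(-11\right) - 7 = 12 \left(-11\right) - 7 = -132 - 7 = -139$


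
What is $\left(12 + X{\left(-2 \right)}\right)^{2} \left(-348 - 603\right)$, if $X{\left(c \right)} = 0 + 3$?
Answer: $-213975$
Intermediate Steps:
$X{\left(c \right)} = 3$
$\left(12 + X{\left(-2 \right)}\right)^{2} \left(-348 - 603\right) = \left(12 + 3\right)^{2} \left(-348 - 603\right) = 15^{2} \left(-951\right) = 225 \left(-951\right) = -213975$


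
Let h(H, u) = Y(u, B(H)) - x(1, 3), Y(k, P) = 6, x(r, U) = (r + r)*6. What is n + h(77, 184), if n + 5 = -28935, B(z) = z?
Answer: -28946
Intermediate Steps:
x(r, U) = 12*r (x(r, U) = (2*r)*6 = 12*r)
n = -28940 (n = -5 - 28935 = -28940)
h(H, u) = -6 (h(H, u) = 6 - 12 = -6)
n + h(77, 184) = -28940 - 6 = -28946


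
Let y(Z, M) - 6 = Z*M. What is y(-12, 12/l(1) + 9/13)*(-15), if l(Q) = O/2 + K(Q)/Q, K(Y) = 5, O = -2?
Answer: 7470/13 ≈ 574.62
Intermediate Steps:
l(Q) = -1 + 5/Q (l(Q) = -2/2 + 5/Q = -2*½ + 5/Q = -1 + 5/Q)
y(Z, M) = 6 + M*Z (y(Z, M) = 6 + Z*M = 6 + M*Z)
y(-12, 12/l(1) + 9/13)*(-15) = (6 + (12/(((5 - 1*1)/1)) + 9/13)*(-12))*(-15) = (6 + (12/((1*(5 - 1))) + 9*(1/13))*(-12))*(-15) = (6 + (12/((1*4)) + 9/13)*(-12))*(-15) = (6 + (12/4 + 9/13)*(-12))*(-15) = (6 + (12*(¼) + 9/13)*(-12))*(-15) = (6 + (3 + 9/13)*(-12))*(-15) = (6 + (48/13)*(-12))*(-15) = (6 - 576/13)*(-15) = -498/13*(-15) = 7470/13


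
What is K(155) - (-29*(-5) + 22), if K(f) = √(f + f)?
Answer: -167 + √310 ≈ -149.39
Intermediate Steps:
K(f) = √2*√f (K(f) = √(2*f) = √2*√f)
K(155) - (-29*(-5) + 22) = √2*√155 - (-29*(-5) + 22) = √310 - (145 + 22) = √310 - 1*167 = √310 - 167 = -167 + √310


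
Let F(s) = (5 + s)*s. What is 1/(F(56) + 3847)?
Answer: 1/7263 ≈ 0.00013768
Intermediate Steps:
F(s) = s*(5 + s)
1/(F(56) + 3847) = 1/(56*(5 + 56) + 3847) = 1/(56*61 + 3847) = 1/(3416 + 3847) = 1/7263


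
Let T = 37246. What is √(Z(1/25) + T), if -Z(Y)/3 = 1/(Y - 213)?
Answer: √2181275569/242 ≈ 192.99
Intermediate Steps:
Z(Y) = -3/(-213 + Y) (Z(Y) = -3/(Y - 213) = -3/(-213 + Y))
√(Z(1/25) + T) = √(-3/(-213 + 1/25) + 37246) = √(-3/(-5324/25) + 37246) = √(-3*(-25/5324) + 37246) = √(75/5324 + 37246) = √(198297779/5324) = √2181275569/242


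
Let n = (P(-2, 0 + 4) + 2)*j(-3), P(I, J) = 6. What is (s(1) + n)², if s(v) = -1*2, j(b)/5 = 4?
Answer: 24964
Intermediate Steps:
j(b) = 20 (j(b) = 5*4 = 20)
s(v) = -2
n = 160 (n = (6 + 2)*20 = 8*20 = 160)
(s(1) + n)² = (-2 + 160)² = 158² = 24964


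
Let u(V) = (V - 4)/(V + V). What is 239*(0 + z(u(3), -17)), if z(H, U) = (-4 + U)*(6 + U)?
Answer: 55209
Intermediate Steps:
u(V) = (-4 + V)/(2*V) (u(V) = (-4 + V)/((2*V)) = (-4 + V)*(1/(2*V)) = (-4 + V)/(2*V))
239*(0 + z(u(3), -17)) = 239*(0 + (-24 + (-17)**2 + 2*(-17))) = 239*(0 + (-24 + 289 - 34)) = 239*(0 + 231) = 239*231 = 55209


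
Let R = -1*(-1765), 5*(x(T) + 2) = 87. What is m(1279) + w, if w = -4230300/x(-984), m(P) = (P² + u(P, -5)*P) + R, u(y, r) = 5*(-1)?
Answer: 104451747/77 ≈ 1.3565e+6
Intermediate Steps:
x(T) = 77/5 (x(T) = -2 + (⅕)*87 = -2 + 87/5 = 77/5)
u(y, r) = -5
R = 1765
m(P) = 1765 + P² - 5*P (m(P) = (P² - 5*P) + 1765 = 1765 + P² - 5*P)
w = -21151500/77 (w = -4230300/77/5 = -4230300*5/77 = -21151500/77 ≈ -2.7470e+5)
m(1279) + w = (1765 + 1279² - 5*1279) - 21151500/77 = (1765 + 1635841 - 6395) - 21151500/77 = 1631211 - 21151500/77 = 104451747/77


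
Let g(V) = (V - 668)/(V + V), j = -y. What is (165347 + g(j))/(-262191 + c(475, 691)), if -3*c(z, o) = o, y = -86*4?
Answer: -85318809/135409408 ≈ -0.63008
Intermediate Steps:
y = -344
c(z, o) = -o/3
j = 344 (j = -1*(-344) = 344)
g(V) = (-668 + V)/(2*V) (g(V) = (-668 + V)/((2*V)) = (-668 + V)*(1/(2*V)) = (-668 + V)/(2*V))
(165347 + g(j))/(-262191 + c(475, 691)) = (165347 + (½)*(-668 + 344)/344)/(-262191 - ⅓*691) = (165347 + (½)*(1/344)*(-324))/(-262191 - 691/3) = (165347 - 81/172)/(-787264/3) = (28439603/172)*(-3/787264) = -85318809/135409408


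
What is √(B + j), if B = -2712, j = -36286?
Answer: I*√38998 ≈ 197.48*I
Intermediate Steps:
√(B + j) = √(-2712 - 36286) = √(-38998) = I*√38998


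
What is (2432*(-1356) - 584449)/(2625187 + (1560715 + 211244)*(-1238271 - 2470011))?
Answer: 3882241/6570921039251 ≈ 5.9082e-7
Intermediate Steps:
(2432*(-1356) - 584449)/(2625187 + (1560715 + 211244)*(-1238271 - 2470011)) = (-3297792 - 584449)/(2625187 + 1771959*(-3708282)) = -3882241/(2625187 - 6570923664438) = -3882241/(-6570921039251) = -3882241*(-1/6570921039251) = 3882241/6570921039251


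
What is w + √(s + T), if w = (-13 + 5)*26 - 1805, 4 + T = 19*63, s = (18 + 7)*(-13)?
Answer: -2013 + 2*√217 ≈ -1983.5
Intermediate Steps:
s = -325 (s = 25*(-13) = -325)
T = 1193 (T = -4 + 19*63 = -4 + 1197 = 1193)
w = -2013 (w = -8*26 - 1805 = -208 - 1805 = -2013)
w + √(s + T) = -2013 + √(-325 + 1193) = -2013 + √868 = -2013 + 2*√217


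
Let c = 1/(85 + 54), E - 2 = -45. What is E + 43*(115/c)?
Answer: 687312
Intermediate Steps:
E = -43 (E = 2 - 45 = -43)
c = 1/139 ≈ 0.0071942
E + 43*(115/c) = -43 + 43*(115/(1/139)) = -43 + 43*(115*139) = -43 + 43*15985 = -43 + 687355 = 687312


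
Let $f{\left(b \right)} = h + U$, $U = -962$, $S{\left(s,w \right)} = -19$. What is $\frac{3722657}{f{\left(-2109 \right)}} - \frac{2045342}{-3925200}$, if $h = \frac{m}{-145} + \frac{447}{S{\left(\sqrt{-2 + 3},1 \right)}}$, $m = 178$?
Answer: $- \frac{2236165391379867}{592815759800} \approx -3772.1$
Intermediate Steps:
$h = - \frac{68197}{2755}$ ($h = \frac{178}{-145} + \frac{447}{-19} = 178 \left(- \frac{1}{145}\right) + 447 \left(- \frac{1}{19}\right) = - \frac{178}{145} - \frac{447}{19} = - \frac{68197}{2755} \approx -24.754$)
$f{\left(b \right)} = - \frac{2718507}{2755}$ ($f{\left(b \right)} = - \frac{68197}{2755} - 962 = - \frac{2718507}{2755}$)
$\frac{3722657}{f{\left(-2109 \right)}} - \frac{2045342}{-3925200} = \frac{3722657}{- \frac{2718507}{2755}} - \frac{2045342}{-3925200} = 3722657 \left(- \frac{2755}{2718507}\right) - - \frac{1022671}{1962600} = - \frac{10255920035}{2718507} + \frac{1022671}{1962600} = - \frac{2236165391379867}{592815759800}$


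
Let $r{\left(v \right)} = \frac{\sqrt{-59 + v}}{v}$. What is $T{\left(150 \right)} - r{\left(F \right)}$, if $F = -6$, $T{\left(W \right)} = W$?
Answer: $150 + \frac{i \sqrt{65}}{6} \approx 150.0 + 1.3437 i$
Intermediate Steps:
$r{\left(v \right)} = \frac{\sqrt{-59 + v}}{v}$
$T{\left(150 \right)} - r{\left(F \right)} = 150 - \frac{\sqrt{-59 - 6}}{-6} = 150 - - \frac{\sqrt{-65}}{6} = 150 - - \frac{i \sqrt{65}}{6} = 150 + \frac{i \sqrt{65}}{6}$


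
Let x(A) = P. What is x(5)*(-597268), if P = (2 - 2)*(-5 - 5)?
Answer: 0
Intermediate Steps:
P = 0 (P = 0*(-10) = 0)
x(A) = 0
x(5)*(-597268) = 0*(-597268) = 0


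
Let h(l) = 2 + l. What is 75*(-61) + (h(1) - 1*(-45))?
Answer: -4527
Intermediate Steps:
75*(-61) + (h(1) - 1*(-45)) = 75*(-61) + ((2 + 1) - 1*(-45)) = -4575 + (3 + 45) = -4575 + 48 = -4527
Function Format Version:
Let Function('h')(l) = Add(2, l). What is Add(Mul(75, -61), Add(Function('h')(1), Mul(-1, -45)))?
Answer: -4527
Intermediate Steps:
Add(Mul(75, -61), Add(Function('h')(1), Mul(-1, -45))) = Add(Mul(75, -61), Add(Add(2, 1), Mul(-1, -45))) = Add(-4575, Add(3, 45)) = Add(-4575, 48) = -4527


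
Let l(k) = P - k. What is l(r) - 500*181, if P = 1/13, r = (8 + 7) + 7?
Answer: -1176785/13 ≈ -90522.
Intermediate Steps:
r = 22 (r = 15 + 7 = 22)
P = 1/13 ≈ 0.076923
l(k) = 1/13 - k
l(r) - 500*181 = (1/13 - 1*22) - 500*181 = (1/13 - 22) - 90500 = -285/13 - 90500 = -1176785/13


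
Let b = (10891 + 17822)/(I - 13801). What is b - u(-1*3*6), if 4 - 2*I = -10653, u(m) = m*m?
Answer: -5547606/16945 ≈ -327.39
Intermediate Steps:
u(m) = m²
I = 10657/2 (I = 2 - ½*(-10653) = 2 + 10653/2 = 10657/2 ≈ 5328.5)
b = -57426/16945 (b = (10891 + 17822)/(10657/2 - 13801) = 28713/(-16945/2) = 28713*(-2/16945) = -57426/16945 ≈ -3.3890)
b - u(-1*3*6) = -57426/16945 - (-1*3*6)² = -57426/16945 - (-3*6)² = -57426/16945 - 1*(-18)² = -57426/16945 - 1*324 = -57426/16945 - 324 = -5547606/16945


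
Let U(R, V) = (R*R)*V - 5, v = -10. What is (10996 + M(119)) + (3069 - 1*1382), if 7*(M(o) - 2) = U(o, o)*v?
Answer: -16762745/7 ≈ -2.3947e+6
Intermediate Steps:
U(R, V) = -5 + V*R² (U(R, V) = R²*V - 5 = V*R² - 5 = -5 + V*R²)
M(o) = 64/7 - 10*o³/7 (M(o) = 2 + ((-5 + o*o²)*(-10))/7 = 2 + ((-5 + o³)*(-10))/7 = 2 + (50 - 10*o³)/7 = 2 + (50/7 - 10*o³/7) = 64/7 - 10*o³/7)
(10996 + M(119)) + (3069 - 1*1382) = (10996 + (64/7 - 10/7*119³)) + (3069 - 1*1382) = (10996 + (64/7 - 10/7*1685159)) + (3069 - 1382) = (10996 + (64/7 - 2407370)) + 1687 = (10996 - 16851526/7) + 1687 = -16774554/7 + 1687 = -16762745/7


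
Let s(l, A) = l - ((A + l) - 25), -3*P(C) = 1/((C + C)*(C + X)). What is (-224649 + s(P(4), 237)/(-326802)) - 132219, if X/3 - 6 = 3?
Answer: -58312587962/163401 ≈ -3.5687e+5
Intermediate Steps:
X = 27 (X = 18 + 3*3 = 18 + 9 = 27)
P(C) = -1/(6*C*(27 + C)) (P(C) = -1/((C + 27)*(C + C))/3 = -1/(2*C*(27 + C))/3 = -1/(6*C*(27 + C)))
s(l, A) = 25 - A (s(l, A) = l - (-25 + A + l) = l + (25 - A - l) = 25 - A)
(-224649 + s(P(4), 237)/(-326802)) - 132219 = (-224649 + (25 - 1*237)/(-326802)) - 132219 = (-224649 + (25 - 237)*(-1/326802)) - 132219 = (-224649 - 212*(-1/326802)) - 132219 = (-224649 + 106/163401) - 132219 = -36707871143/163401 - 132219 = -58312587962/163401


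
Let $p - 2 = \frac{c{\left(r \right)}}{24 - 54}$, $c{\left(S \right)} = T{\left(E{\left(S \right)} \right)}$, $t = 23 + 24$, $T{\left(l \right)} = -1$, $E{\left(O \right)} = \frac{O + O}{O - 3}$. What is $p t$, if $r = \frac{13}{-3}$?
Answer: $\frac{2867}{30} \approx 95.567$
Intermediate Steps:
$E{\left(O \right)} = \frac{2 O}{-3 + O}$
$r = - \frac{13}{3}$ ($r = 13 \left(- \frac{1}{3}\right) = - \frac{13}{3} \approx -4.3333$)
$t = 47$
$c{\left(S \right)} = -1$
$p = \frac{61}{30}$ ($p = 2 - \frac{1}{24 - 54} = 2 - \frac{1}{-30} = 2 - - \frac{1}{30} = 2 + \frac{1}{30} = \frac{61}{30} \approx 2.0333$)
$p t = \frac{61}{30} \cdot 47 = \frac{2867}{30}$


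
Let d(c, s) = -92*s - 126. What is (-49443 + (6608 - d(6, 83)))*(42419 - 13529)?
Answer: -1013258970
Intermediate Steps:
d(c, s) = -126 - 92*s
(-49443 + (6608 - d(6, 83)))*(42419 - 13529) = (-49443 + (6608 - (-126 - 92*83)))*(42419 - 13529) = (-49443 + (6608 - (-126 - 7636)))*28890 = (-49443 + (6608 - 1*(-7762)))*28890 = (-49443 + (6608 + 7762))*28890 = (-49443 + 14370)*28890 = -35073*28890 = -1013258970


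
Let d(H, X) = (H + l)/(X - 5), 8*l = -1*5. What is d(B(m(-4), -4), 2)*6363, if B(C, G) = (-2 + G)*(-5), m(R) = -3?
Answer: -498435/8 ≈ -62304.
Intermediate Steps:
l = -5/8 (l = (-1*5)/8 = (1/8)*(-5) = -5/8 ≈ -0.62500)
B(C, G) = 10 - 5*G
d(H, X) = (-5/8 + H)/(-5 + X) (d(H, X) = (H - 5/8)/(X - 5) = (-5/8 + H)/(-5 + X))
d(B(m(-4), -4), 2)*6363 = ((-5/8 + (10 - 5*(-4)))/(-5 + 2))*6363 = ((-5/8 + (10 + 20))/(-3))*6363 = -(-5/8 + 30)/3*6363 = -1/3*235/8*6363 = -235/24*6363 = -498435/8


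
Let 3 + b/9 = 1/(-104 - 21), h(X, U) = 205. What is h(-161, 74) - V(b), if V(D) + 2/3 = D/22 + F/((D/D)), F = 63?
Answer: 593576/4125 ≈ 143.90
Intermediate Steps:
b = -3384/125 (b = -27 + 9/(-104 - 21) = -27 + 9/(-125) = -27 + 9*(-1/125) = -27 - 9/125 = -3384/125 ≈ -27.072)
V(D) = 187/3 + D/22 (V(D) = -⅔ + (D/22 + 63/((D/D))) = -⅔ + (D*(1/22) + 63/1) = -⅔ + (D/22 + 63*1) = -⅔ + (D/22 + 63) = -⅔ + (63 + D/22) = 187/3 + D/22)
h(-161, 74) - V(b) = 205 - (187/3 + (1/22)*(-3384/125)) = 205 - (187/3 - 1692/1375) = 205 - 1*252049/4125 = 205 - 252049/4125 = 593576/4125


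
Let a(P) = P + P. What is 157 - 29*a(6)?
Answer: -191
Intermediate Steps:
a(P) = 2*P
157 - 29*a(6) = 157 - 58*6 = 157 - 29*12 = 157 - 348 = -191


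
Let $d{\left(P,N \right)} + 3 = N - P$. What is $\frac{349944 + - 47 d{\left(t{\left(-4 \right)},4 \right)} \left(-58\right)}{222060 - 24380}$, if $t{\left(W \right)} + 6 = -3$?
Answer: $\frac{94301}{49420} \approx 1.9082$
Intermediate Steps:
$t{\left(W \right)} = -9$ ($t{\left(W \right)} = -6 - 3 = -9$)
$d{\left(P,N \right)} = -3 + N - P$ ($d{\left(P,N \right)} = -3 + \left(N - P\right) = -3 + N - P$)
$\frac{349944 + - 47 d{\left(t{\left(-4 \right)},4 \right)} \left(-58\right)}{222060 - 24380} = \frac{349944 + - 47 \left(-3 + 4 - -9\right) \left(-58\right)}{222060 - 24380} = \frac{349944 + - 47 \left(-3 + 4 + 9\right) \left(-58\right)}{197680} = \left(349944 + \left(-47\right) 10 \left(-58\right)\right) \frac{1}{197680} = \left(349944 - -27260\right) \frac{1}{197680} = \left(349944 + 27260\right) \frac{1}{197680} = 377204 \cdot \frac{1}{197680} = \frac{94301}{49420}$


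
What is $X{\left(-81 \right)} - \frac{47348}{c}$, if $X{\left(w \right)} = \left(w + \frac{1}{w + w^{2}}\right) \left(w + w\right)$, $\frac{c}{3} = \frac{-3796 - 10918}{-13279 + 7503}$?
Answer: $\frac{873566207}{126120} \approx 6926.5$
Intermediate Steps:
$c = \frac{22071}{2888}$ ($c = 3 \frac{-3796 - 10918}{-13279 + 7503} = 3 \left(- \frac{14714}{-5776}\right) = 3 \left(\left(-14714\right) \left(- \frac{1}{5776}\right)\right) = 3 \cdot \frac{7357}{2888} = \frac{22071}{2888} \approx 7.6423$)
$X{\left(w \right)} = 2 w \left(w + \frac{1}{w + w^{2}}\right)$ ($X{\left(w \right)} = \left(w + \frac{1}{w + w^{2}}\right) 2 w = 2 w \left(w + \frac{1}{w + w^{2}}\right)$)
$X{\left(-81 \right)} - \frac{47348}{c} = \frac{2 \left(1 + \left(-81\right)^{2} + \left(-81\right)^{3}\right)}{1 - 81} - \frac{47348}{\frac{22071}{2888}} = \frac{2 \left(1 + 6561 - 531441\right)}{-80} - \frac{19534432}{3153} = 2 \left(- \frac{1}{80}\right) \left(-524879\right) - \frac{19534432}{3153} = \frac{524879}{40} - \frac{19534432}{3153} = \frac{873566207}{126120}$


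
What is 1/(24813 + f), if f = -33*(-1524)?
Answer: 1/75105 ≈ 1.3315e-5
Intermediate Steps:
f = 50292
1/(24813 + f) = 1/(24813 + 50292) = 1/75105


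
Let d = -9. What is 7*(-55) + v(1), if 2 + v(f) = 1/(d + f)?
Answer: -3097/8 ≈ -387.13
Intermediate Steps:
v(f) = -2 + 1/(-9 + f)
7*(-55) + v(1) = 7*(-55) + (19 - 2*1)/(-9 + 1) = -385 + (19 - 2)/(-8) = -385 - ⅛*17 = -385 - 17/8 = -3097/8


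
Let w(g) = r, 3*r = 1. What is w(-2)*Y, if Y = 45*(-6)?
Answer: -90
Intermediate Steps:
r = ⅓ (r = (⅓)*1 = ⅓ ≈ 0.33333)
Y = -270
w(g) = ⅓
w(-2)*Y = (⅓)*(-270) = -90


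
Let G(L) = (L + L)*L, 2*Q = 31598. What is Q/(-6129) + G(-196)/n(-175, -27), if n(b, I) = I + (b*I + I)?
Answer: 14707637/1060317 ≈ 13.871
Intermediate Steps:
Q = 15799 (Q = (½)*31598 = 15799)
G(L) = 2*L² (G(L) = (2*L)*L = 2*L²)
n(b, I) = 2*I + I*b (n(b, I) = I + (I*b + I) = I + (I + I*b) = 2*I + I*b)
Q/(-6129) + G(-196)/n(-175, -27) = 15799/(-6129) + (2*(-196)²)/((-27*(2 - 175))) = 15799*(-1/6129) + (2*38416)/((-27*(-173))) = -15799/6129 + 76832/4671 = 14707637/1060317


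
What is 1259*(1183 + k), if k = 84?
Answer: 1595153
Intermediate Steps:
1259*(1183 + k) = 1259*(1183 + 84) = 1259*1267 = 1595153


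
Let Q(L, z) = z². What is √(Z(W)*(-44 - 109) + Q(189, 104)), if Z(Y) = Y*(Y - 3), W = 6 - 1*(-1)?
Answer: 2*√1633 ≈ 80.821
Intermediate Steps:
W = 7 (W = 6 + 1 = 7)
Z(Y) = Y*(-3 + Y)
√(Z(W)*(-44 - 109) + Q(189, 104)) = √((7*(-3 + 7))*(-44 - 109) + 104²) = √((7*4)*(-153) + 10816) = √(28*(-153) + 10816) = √(-4284 + 10816) = √6532 = 2*√1633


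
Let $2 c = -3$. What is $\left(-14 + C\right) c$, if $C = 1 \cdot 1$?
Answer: $\frac{39}{2} \approx 19.5$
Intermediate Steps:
$c = - \frac{3}{2}$ ($c = \frac{1}{2} \left(-3\right) = - \frac{3}{2} \approx -1.5$)
$C = 1$
$\left(-14 + C\right) c = \left(-14 + 1\right) \left(- \frac{3}{2}\right) = \left(-13\right) \left(- \frac{3}{2}\right) = \frac{39}{2}$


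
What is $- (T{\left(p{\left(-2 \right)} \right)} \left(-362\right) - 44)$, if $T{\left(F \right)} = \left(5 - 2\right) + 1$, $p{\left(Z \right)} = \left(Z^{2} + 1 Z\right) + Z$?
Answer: $1492$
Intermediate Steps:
$p{\left(Z \right)} = Z^{2} + 2 Z$ ($p{\left(Z \right)} = \left(Z^{2} + Z\right) + Z = \left(Z + Z^{2}\right) + Z = Z^{2} + 2 Z$)
$T{\left(F \right)} = 4$ ($T{\left(F \right)} = 3 + 1 = 4$)
$- (T{\left(p{\left(-2 \right)} \right)} \left(-362\right) - 44) = - (4 \left(-362\right) - 44) = - (-1448 - 44) = \left(-1\right) \left(-1492\right) = 1492$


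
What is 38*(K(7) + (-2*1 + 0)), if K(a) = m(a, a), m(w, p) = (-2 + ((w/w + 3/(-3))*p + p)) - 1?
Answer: 76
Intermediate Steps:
m(w, p) = -3 + p (m(w, p) = (-2 + ((1 + 3*(-⅓))*p + p)) - 1 = (-2 + ((1 - 1)*p + p)) - 1 = (-2 + (0*p + p)) - 1 = (-2 + (0 + p)) - 1 = (-2 + p) - 1 = -3 + p)
K(a) = -3 + a
38*(K(7) + (-2*1 + 0)) = 38*((-3 + 7) + (-2*1 + 0)) = 38*(4 + (-2 + 0)) = 38*(4 - 2) = 38*2 = 76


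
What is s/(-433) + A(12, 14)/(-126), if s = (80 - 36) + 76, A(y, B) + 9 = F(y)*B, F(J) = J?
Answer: -27989/18186 ≈ -1.5390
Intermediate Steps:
A(y, B) = -9 + B*y (A(y, B) = -9 + y*B = -9 + B*y)
s = 120 (s = 44 + 76 = 120)
s/(-433) + A(12, 14)/(-126) = 120/(-433) + (-9 + 14*12)/(-126) = 120*(-1/433) + (-9 + 168)*(-1/126) = -120/433 + 159*(-1/126) = -120/433 - 53/42 = -27989/18186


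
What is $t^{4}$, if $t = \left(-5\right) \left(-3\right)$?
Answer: $50625$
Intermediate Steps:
$t = 15$
$t^{4} = 15^{4} = 50625$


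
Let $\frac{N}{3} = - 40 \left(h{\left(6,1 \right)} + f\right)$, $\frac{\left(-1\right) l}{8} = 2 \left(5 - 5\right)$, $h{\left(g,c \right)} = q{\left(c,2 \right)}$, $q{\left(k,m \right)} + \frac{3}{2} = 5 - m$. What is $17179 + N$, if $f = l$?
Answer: $16999$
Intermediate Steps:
$q{\left(k,m \right)} = \frac{7}{2} - m$ ($q{\left(k,m \right)} = - \frac{3}{2} - \left(-5 + m\right) = \frac{7}{2} - m$)
$h{\left(g,c \right)} = \frac{3}{2}$ ($h{\left(g,c \right)} = \frac{7}{2} - 2 = \frac{3}{2}$)
$l = 0$ ($l = - 8 \cdot 2 \left(5 - 5\right) = - 8 \cdot 2 \cdot 0 = \left(-8\right) 0 = 0$)
$f = 0$
$N = -180$ ($N = 3 \left(- 40 \left(\frac{3}{2} + 0\right)\right) = 3 \left(\left(-40\right) \frac{3}{2}\right) = 3 \left(-60\right) = -180$)
$17179 + N = 17179 - 180 = 16999$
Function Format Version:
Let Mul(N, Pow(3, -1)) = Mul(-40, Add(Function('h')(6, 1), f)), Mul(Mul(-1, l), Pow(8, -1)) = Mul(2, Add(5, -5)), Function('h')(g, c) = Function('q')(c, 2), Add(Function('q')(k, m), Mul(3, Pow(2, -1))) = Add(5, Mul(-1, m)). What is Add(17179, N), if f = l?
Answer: 16999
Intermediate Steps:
Function('q')(k, m) = Add(Rational(7, 2), Mul(-1, m)) (Function('q')(k, m) = Add(Rational(-3, 2), Add(5, Mul(-1, m))) = Add(Rational(7, 2), Mul(-1, m)))
Function('h')(g, c) = Rational(3, 2) (Function('h')(g, c) = Add(Rational(7, 2), Mul(-1, 2)) = Add(Rational(7, 2), -2) = Rational(3, 2))
l = 0 (l = Mul(-8, Mul(2, Add(5, -5))) = Mul(-8, Mul(2, 0)) = Mul(-8, 0) = 0)
f = 0
N = -180 (N = Mul(3, Mul(-40, Add(Rational(3, 2), 0))) = Mul(3, Mul(-40, Rational(3, 2))) = Mul(3, -60) = -180)
Add(17179, N) = Add(17179, -180) = 16999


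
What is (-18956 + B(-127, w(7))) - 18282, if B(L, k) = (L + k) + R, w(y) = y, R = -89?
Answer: -37447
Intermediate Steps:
B(L, k) = -89 + L + k (B(L, k) = (L + k) - 89 = -89 + L + k)
(-18956 + B(-127, w(7))) - 18282 = (-18956 + (-89 - 127 + 7)) - 18282 = (-18956 - 209) - 18282 = -19165 - 18282 = -37447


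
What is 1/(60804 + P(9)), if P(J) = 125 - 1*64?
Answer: 1/60865 ≈ 1.6430e-5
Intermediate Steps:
P(J) = 61 (P(J) = 125 - 64 = 61)
1/(60804 + P(9)) = 1/(60804 + 61) = 1/60865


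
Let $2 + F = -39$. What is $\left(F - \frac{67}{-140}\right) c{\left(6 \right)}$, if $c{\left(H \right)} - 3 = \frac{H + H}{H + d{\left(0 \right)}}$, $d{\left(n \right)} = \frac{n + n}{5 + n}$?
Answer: $- \frac{5673}{28} \approx -202.61$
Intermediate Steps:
$F = -41$ ($F = -2 - 39 = -41$)
$d{\left(n \right)} = \frac{2 n}{5 + n}$
$c{\left(H \right)} = 5$ ($c{\left(H \right)} = 3 + \frac{H + H}{H + 2 \cdot 0 \frac{1}{5 + 0}} = 3 + \frac{2 H}{H + 2 \cdot 0 \cdot \frac{1}{5}} = 3 + \frac{2 H}{H + 0} = 3 + \frac{2 H}{H} = 3 + 2 = 5$)
$\left(F - \frac{67}{-140}\right) c{\left(6 \right)} = \left(-41 - \frac{67}{-140}\right) 5 = \left(-41 - - \frac{67}{140}\right) 5 = \left(-41 + \frac{67}{140}\right) 5 = \left(- \frac{5673}{140}\right) 5 = - \frac{5673}{28}$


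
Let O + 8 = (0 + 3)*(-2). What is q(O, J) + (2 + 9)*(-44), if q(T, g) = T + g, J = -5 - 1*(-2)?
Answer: -501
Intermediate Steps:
J = -3 (J = -5 + 2 = -3)
O = -14 (O = -8 + (0 + 3)*(-2) = -8 + 3*(-2) = -8 - 6 = -14)
q(O, J) + (2 + 9)*(-44) = (-14 - 3) + (2 + 9)*(-44) = -17 + 11*(-44) = -17 - 484 = -501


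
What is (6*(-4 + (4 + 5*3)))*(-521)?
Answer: -46890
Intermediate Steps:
(6*(-4 + (4 + 5*3)))*(-521) = (6*(-4 + (4 + 15)))*(-521) = (6*(-4 + 19))*(-521) = (6*15)*(-521) = 90*(-521) = -46890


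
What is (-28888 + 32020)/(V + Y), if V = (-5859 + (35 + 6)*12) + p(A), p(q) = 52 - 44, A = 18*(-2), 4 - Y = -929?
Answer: -1566/2213 ≈ -0.70764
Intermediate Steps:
Y = 933 (Y = 4 - 1*(-929) = 4 + 929 = 933)
A = -36
p(q) = 8
V = -5359 (V = (-5859 + (35 + 6)*12) + 8 = (-5859 + 41*12) + 8 = (-5859 + 492) + 8 = -5367 + 8 = -5359)
(-28888 + 32020)/(V + Y) = (-28888 + 32020)/(-5359 + 933) = 3132/(-4426) = 3132*(-1/4426) = -1566/2213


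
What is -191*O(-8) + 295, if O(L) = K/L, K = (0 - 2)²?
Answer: 781/2 ≈ 390.50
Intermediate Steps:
K = 4 (K = (-2)² = 4)
O(L) = 4/L
-191*O(-8) + 295 = -764/(-8) + 295 = -764*(-1)/8 + 295 = -191*(-½) + 295 = 191/2 + 295 = 781/2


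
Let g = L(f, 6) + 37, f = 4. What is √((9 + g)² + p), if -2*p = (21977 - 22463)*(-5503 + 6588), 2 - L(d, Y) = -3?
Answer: 516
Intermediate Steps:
L(d, Y) = 5 (L(d, Y) = 2 - 1*(-3) = 2 + 3 = 5)
g = 42 (g = 5 + 37 = 42)
p = 263655 (p = -(21977 - 22463)*(-5503 + 6588)/2 = -(-243)*1085 = -½*(-527310) = 263655)
√((9 + g)² + p) = √((9 + 42)² + 263655) = √(51² + 263655) = √(2601 + 263655) = √266256 = 516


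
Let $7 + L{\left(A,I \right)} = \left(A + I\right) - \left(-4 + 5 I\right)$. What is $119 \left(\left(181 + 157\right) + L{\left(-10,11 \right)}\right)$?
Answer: $33439$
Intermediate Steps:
$L{\left(A,I \right)} = -3 + A - 4 I$ ($L{\left(A,I \right)} = -7 - \left(-4 - A + 4 I\right) = -7 + \left(4 + A - 4 I\right) = -3 + A - 4 I$)
$119 \left(\left(181 + 157\right) + L{\left(-10,11 \right)}\right) = 119 \left(\left(181 + 157\right) - 57\right) = 119 \left(338 - 57\right) = 119 \cdot 281 = 33439$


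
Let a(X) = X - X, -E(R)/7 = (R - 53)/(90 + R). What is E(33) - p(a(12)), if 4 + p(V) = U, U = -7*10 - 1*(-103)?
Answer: -3427/123 ≈ -27.862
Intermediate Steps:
E(R) = -7*(-53 + R)/(90 + R) (E(R) = -7*(R - 53)/(90 + R) = -7*(-53 + R)/(90 + R))
a(X) = 0
U = 33 (U = -70 + 103 = 33)
p(V) = 29 (p(V) = -4 + 33 = 29)
E(33) - p(a(12)) = 7*(53 - 1*33)/(90 + 33) - 1*29 = 7*(53 - 33)/123 - 29 = 7*(1/123)*20 - 29 = 140/123 - 29 = -3427/123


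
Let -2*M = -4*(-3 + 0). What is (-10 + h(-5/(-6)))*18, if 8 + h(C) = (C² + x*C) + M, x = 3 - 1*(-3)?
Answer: -659/2 ≈ -329.50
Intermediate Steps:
x = 6 (x = 3 + 3 = 6)
M = -6 (M = -(-2)*(-3 + 0) = -(-2)*(-3) = -½*12 = -6)
h(C) = -14 + C² + 6*C (h(C) = -8 + ((C² + 6*C) - 6) = -8 + (-6 + C² + 6*C) = -14 + C² + 6*C)
(-10 + h(-5/(-6)))*18 = (-10 + (-14 + (-5/(-6))² + 6*(-5/(-6))))*18 = (-10 + (-14 + (-5*(-⅙))² + 6*(-5*(-⅙))))*18 = (-10 + (-14 + (⅚)² + 6*(⅚)))*18 = (-10 + (-14 + 25/36 + 5))*18 = (-10 - 299/36)*18 = -659/36*18 = -659/2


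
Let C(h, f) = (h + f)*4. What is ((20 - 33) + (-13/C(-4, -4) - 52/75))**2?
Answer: 1016908321/5760000 ≈ 176.55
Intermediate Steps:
C(h, f) = 4*f + 4*h (C(h, f) = (f + h)*4 = 4*f + 4*h)
((20 - 33) + (-13/C(-4, -4) - 52/75))**2 = ((20 - 33) + (-13/(4*(-4) + 4*(-4)) - 52/75))**2 = (-13 + (-13/(-16 - 16) - 52*1/75))**2 = (-13 + (-13/(-32) - 52/75))**2 = (-13 + (-13*(-1/32) - 52/75))**2 = (-13 + (13/32 - 52/75))**2 = (-13 - 689/2400)**2 = (-31889/2400)**2 = 1016908321/5760000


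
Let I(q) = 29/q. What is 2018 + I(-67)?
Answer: 135177/67 ≈ 2017.6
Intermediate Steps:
2018 + I(-67) = 2018 + 29/(-67) = 2018 + 29*(-1/67) = 2018 - 29/67 = 135177/67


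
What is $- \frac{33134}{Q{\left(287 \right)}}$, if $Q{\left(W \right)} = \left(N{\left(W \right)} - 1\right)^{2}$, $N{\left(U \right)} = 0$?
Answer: $-33134$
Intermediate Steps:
$Q{\left(W \right)} = 1$ ($Q{\left(W \right)} = \left(0 - 1\right)^{2} = \left(-1\right)^{2} = 1$)
$- \frac{33134}{Q{\left(287 \right)}} = - \frac{33134}{1} = \left(-33134\right) 1 = -33134$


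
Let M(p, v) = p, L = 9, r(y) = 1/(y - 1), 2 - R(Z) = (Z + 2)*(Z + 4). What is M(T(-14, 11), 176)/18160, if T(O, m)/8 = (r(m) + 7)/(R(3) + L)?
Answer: -71/544800 ≈ -0.00013032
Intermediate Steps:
R(Z) = 2 - (2 + Z)*(4 + Z) (R(Z) = 2 - (Z + 2)*(Z + 4) = 2 - (2 + Z)*(4 + Z))
r(y) = 1/(-1 + y)
T(O, m) = -7/3 - 1/(3*(-1 + m)) (T(O, m) = 8*((1/(-1 + m) + 7)/((-6 - 1*3² - 6*3) + 9)) = 8*((7 + 1/(-1 + m))/((-6 - 1*9 - 18) + 9)) = 8*((7 + 1/(-1 + m))/((-6 - 9 - 18) + 9)) = 8*((7 + 1/(-1 + m))/(-33 + 9)) = 8*((7 + 1/(-1 + m))/(-24)) = 8*((7 + 1/(-1 + m))*(-1/24)) = 8*(-7/24 - 1/(24*(-1 + m))) = -7/3 - 1/(3*(-1 + m)))
M(T(-14, 11), 176)/18160 = ((6 - 7*11)/(3*(-1 + 11)))/18160 = ((⅓)*(6 - 77)/10)*(1/18160) = ((⅓)*(⅒)*(-71))*(1/18160) = -71/30*1/18160 = -71/544800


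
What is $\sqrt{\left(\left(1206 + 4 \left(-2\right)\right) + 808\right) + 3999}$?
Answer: $\sqrt{6005} \approx 77.492$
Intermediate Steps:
$\sqrt{\left(\left(1206 + 4 \left(-2\right)\right) + 808\right) + 3999} = \sqrt{\left(\left(1206 - 8\right) + 808\right) + 3999} = \sqrt{\left(1198 + 808\right) + 3999} = \sqrt{2006 + 3999} = \sqrt{6005}$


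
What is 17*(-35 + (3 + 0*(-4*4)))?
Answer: -544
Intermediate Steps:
17*(-35 + (3 + 0*(-4*4))) = 17*(-35 + (3 + 0*(-16))) = 17*(-35 + (3 + 0)) = 17*(-35 + 3) = 17*(-32) = -544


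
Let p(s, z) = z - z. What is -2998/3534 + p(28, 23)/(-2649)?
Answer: -1499/1767 ≈ -0.84833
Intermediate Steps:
p(s, z) = 0
-2998/3534 + p(28, 23)/(-2649) = -2998/3534 + 0/(-2649) = -2998*1/3534 + 0*(-1/2649) = -1499/1767 + 0 = -1499/1767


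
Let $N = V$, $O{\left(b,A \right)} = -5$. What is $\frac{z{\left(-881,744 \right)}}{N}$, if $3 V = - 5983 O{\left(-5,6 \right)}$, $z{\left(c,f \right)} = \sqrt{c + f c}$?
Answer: $\frac{3 i \sqrt{656345}}{29915} \approx 0.081245 i$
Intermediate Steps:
$z{\left(c,f \right)} = \sqrt{c + c f}$
$V = \frac{29915}{3}$ ($V = \frac{\left(-5983\right) \left(-5\right)}{3} = \frac{1}{3} \cdot 29915 = \frac{29915}{3} \approx 9971.7$)
$N = \frac{29915}{3} \approx 9971.7$
$\frac{z{\left(-881,744 \right)}}{N} = \frac{\sqrt{- 881 \left(1 + 744\right)}}{\frac{29915}{3}} = \sqrt{\left(-881\right) 745} \cdot \frac{3}{29915} = \sqrt{-656345} \cdot \frac{3}{29915} = i \sqrt{656345} \cdot \frac{3}{29915} = \frac{3 i \sqrt{656345}}{29915}$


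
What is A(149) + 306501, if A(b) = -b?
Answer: 306352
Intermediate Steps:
A(149) + 306501 = -1*149 + 306501 = -149 + 306501 = 306352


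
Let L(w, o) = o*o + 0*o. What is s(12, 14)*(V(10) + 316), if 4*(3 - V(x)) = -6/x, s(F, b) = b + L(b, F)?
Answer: 504257/10 ≈ 50426.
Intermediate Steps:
L(w, o) = o**2 (L(w, o) = o**2 + 0 = o**2)
s(F, b) = b + F**2
V(x) = 3 + 3/(2*x) (V(x) = 3 - (-3)/(2*x) = 3 + 3/(2*x))
s(12, 14)*(V(10) + 316) = (14 + 12**2)*((3 + (3/2)/10) + 316) = (14 + 144)*((3 + (3/2)*(1/10)) + 316) = 158*((3 + 3/20) + 316) = 158*(63/20 + 316) = 158*(6383/20) = 504257/10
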